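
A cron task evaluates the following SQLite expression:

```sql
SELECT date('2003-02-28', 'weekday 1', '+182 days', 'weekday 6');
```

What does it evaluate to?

`weekday 1` advances to the next Monday; 2003-02-28 is a Friday, so it moves forward to 2003-03-03.
Applying '+182 days' to 2003-03-03: counting 182 days forward gives 2003-09-01.
`weekday 6` advances to the next Saturday; 2003-09-01 is a Monday, so it moves forward to 2003-09-06.

2003-09-06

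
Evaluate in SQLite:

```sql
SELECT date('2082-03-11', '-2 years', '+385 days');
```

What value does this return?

2081-03-31

Adding -2 years to 2082-03-11 gives 2080-03-11.
Applying '+385 days' to 2080-03-11: counting 385 days forward gives 2081-03-31.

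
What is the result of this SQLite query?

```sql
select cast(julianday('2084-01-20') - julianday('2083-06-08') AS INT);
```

226

22 days remain in June 2083 after the 8th (30 − 8).
Full months from July 2083 through December 2083 contribute their day counts.
Then 20 days into January 2084.
Total: 22 + 31 + 31 + 30 + 31 + 30 + 31 + 20 = 226.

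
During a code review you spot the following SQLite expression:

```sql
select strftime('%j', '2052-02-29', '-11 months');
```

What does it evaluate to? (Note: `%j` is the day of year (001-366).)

088

First apply '-11 months': 2052-02-29 → 2051-03-29.
Day-of-year for 2051-03-29: days since 2051-01-01 inclusive = 88, zero-padded to 088.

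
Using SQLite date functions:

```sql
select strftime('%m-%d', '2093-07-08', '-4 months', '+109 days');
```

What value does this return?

First apply '-4 months', '+109 days': 2093-07-08 → 2093-06-25.
`%m-%d` extracts the month-day: 06-25.

06-25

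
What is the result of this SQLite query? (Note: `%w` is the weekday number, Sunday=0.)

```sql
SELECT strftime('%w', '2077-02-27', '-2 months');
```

0

First apply '-2 months': 2077-02-27 → 2076-12-27.
2076-12-27 is a Sunday; with Sunday=0 that is 0.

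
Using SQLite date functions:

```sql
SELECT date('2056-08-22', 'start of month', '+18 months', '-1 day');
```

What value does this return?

2058-01-31

`start of month` rewinds 2056-08-22 to 2056-08-01.
Adding +18 months to 2056-08-01 gives 2058-02-01.
Going back 1 day from 2058-02-01 reaches 2058-01-31 (last day of January, 31 days).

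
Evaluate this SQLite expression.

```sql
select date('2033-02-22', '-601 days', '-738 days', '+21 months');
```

2031-03-24

Applying '-601 days' to 2033-02-22: counting 601 days back gives 2031-07-02.
Applying '-738 days' to 2031-07-02: counting 738 days back gives 2029-06-24.
Adding +21 months to 2029-06-24 gives 2031-03-24.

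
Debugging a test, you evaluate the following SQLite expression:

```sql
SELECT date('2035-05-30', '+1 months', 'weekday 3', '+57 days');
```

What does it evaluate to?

Adding +1 month to 2035-05-30 gives 2035-06-30.
`weekday 3` advances to the next Wednesday; 2035-06-30 is a Saturday, so it moves forward to 2035-07-04.
Applying '+57 days' to 2035-07-04: counting 57 days forward gives 2035-08-30.

2035-08-30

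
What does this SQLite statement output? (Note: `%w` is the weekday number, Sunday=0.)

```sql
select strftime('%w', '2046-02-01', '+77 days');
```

4

First apply '+77 days': 2046-02-01 → 2046-04-19.
2046-04-19 is a Thursday; with Sunday=0 that is 4.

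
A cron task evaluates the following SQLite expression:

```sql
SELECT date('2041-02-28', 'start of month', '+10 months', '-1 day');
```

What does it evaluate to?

2041-11-30

`start of month` rewinds 2041-02-28 to 2041-02-01.
Adding +10 months to 2041-02-01 gives 2041-12-01.
Going back 1 day from 2041-12-01 reaches 2041-11-30 (last day of November, 30 days).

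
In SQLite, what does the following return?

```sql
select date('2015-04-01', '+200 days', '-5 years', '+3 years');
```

Applying '+200 days' to 2015-04-01: counting 200 days forward gives 2015-10-18.
Adding -5 years to 2015-10-18 gives 2010-10-18.
Adding +3 years to 2010-10-18 gives 2013-10-18.

2013-10-18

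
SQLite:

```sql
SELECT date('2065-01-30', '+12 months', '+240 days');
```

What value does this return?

2066-09-27

Adding +12 months to 2065-01-30 gives 2066-01-30.
Applying '+240 days' to 2066-01-30: counting 240 days forward gives 2066-09-27.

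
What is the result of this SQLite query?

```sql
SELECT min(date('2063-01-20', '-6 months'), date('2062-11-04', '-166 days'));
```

2062-05-22

date('2063-01-20', '-6 months') → 2062-07-20.
date('2062-11-04', '-166 days') → 2062-05-22.
Earlier of the two is 2062-05-22.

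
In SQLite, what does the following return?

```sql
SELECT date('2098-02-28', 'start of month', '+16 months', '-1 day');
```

2099-05-31

`start of month` rewinds 2098-02-28 to 2098-02-01.
Adding +16 months to 2098-02-01 gives 2099-06-01.
Going back 1 day from 2099-06-01 reaches 2099-05-31 (last day of May, 31 days).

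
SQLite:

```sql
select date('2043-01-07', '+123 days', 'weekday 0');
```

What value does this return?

2043-05-10

Applying '+123 days' to 2043-01-07: counting 123 days forward gives 2043-05-10.
`weekday 0` advances to the next Sunday; 2043-05-10 is already a Sunday, so it stays at 2043-05-10.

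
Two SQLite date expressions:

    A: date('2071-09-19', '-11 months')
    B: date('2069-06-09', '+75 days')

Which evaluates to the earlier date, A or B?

B

A = 2070-10-19.
B = 2069-08-23.
B is earlier.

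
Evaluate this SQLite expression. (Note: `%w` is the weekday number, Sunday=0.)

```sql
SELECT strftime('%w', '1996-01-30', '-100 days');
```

First apply '-100 days': 1996-01-30 → 1995-10-22.
1995-10-22 is a Sunday; with Sunday=0 that is 0.

0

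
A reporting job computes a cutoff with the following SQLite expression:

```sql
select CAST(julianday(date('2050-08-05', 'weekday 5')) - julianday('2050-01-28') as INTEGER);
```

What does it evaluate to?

`weekday 5` advances to the next Friday; 2050-08-05 is already a Friday, so it stays at 2050-08-05.
3 days remain in January 2050 after the 28th (31 − 28).
Full months from February 2050 through July 2050 contribute their day counts.
Then 5 days into August 2050.
Total: 3 + 28 + 31 + 30 + 31 + 30 + 31 + 5 = 189.

189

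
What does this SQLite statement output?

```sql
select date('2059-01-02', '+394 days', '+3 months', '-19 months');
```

2058-10-01

Applying '+394 days' to 2059-01-02: counting 394 days forward gives 2060-01-31.
Adding +3 months to 2060-01-31 targets 2060-04-31. April 2060 has only 30 days, so SQLite normalizes the 1-day overflow forward to 2060-05-01.
Adding -19 months to 2060-05-01 gives 2058-10-01.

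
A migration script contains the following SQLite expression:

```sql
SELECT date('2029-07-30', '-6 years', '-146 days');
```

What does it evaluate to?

Adding -6 years to 2029-07-30 gives 2023-07-30.
Applying '-146 days' to 2023-07-30: counting 146 days back gives 2023-03-06.

2023-03-06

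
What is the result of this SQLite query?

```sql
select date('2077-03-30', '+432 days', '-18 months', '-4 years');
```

2072-12-05

Applying '+432 days' to 2077-03-30: counting 432 days forward gives 2078-06-05.
Adding -18 months to 2078-06-05 gives 2076-12-05.
Adding -4 years to 2076-12-05 gives 2072-12-05.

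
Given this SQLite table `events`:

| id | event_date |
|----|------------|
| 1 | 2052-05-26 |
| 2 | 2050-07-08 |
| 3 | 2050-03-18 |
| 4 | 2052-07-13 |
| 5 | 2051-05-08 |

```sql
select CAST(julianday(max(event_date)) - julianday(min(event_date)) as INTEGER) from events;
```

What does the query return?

848

MIN = 2050-03-18, MAX = 2052-07-13.
13 days remain in March 2050 after the 18th (31 − 18).
Full months from April 2050 through June 2052 contribute their day counts.
Then 13 days into July 2052.
Total: 13 + 30 + 31 + 30 + 31 + 31 + 30 + 31 + 30 + 31 + 31 + 28 + 31 + 30 + 31 + 30 + 31 + 31 + 30 + 31 + 30 + 31 + 31 + 29 + 31 + 30 + 31 + 30 + 13 = 848.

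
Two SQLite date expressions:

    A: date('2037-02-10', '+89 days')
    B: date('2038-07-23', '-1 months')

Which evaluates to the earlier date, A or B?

A = 2037-05-10.
B = 2038-06-23.
A is earlier.

A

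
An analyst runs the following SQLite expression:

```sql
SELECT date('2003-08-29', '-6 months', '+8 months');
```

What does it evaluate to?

Adding -6 months to 2003-08-29 targets 2003-02-29. February 2003 has only 28 days, so SQLite normalizes the 1-day overflow forward to 2003-03-01.
Adding +8 months to 2003-03-01 gives 2003-11-01.

2003-11-01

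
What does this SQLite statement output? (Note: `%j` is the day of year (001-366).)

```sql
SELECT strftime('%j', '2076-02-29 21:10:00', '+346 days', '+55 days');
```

First apply '+346 days', '+55 days': 2076-02-29 21:10:00 → 2077-04-05 21:10:00.
Day-of-year for 2077-04-05: days since 2077-01-01 inclusive = 95, zero-padded to 095.

095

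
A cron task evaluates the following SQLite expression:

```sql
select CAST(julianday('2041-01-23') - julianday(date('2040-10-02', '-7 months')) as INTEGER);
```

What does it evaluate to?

Adding -7 months to 2040-10-02 gives 2040-03-02.
29 days remain in March 2040 after the 2nd (31 − 2).
Full months from April 2040 through December 2040 contribute their day counts.
Then 23 days into January 2041.
Total: 29 + 30 + 31 + 30 + 31 + 31 + 30 + 31 + 30 + 31 + 23 = 327.

327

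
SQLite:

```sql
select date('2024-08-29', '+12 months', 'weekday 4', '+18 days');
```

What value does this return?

Adding +12 months to 2024-08-29 gives 2025-08-29.
`weekday 4` advances to the next Thursday; 2025-08-29 is a Friday, so it moves forward to 2025-09-04.
Advancing 18 more days within September lands on 2025-09-22.

2025-09-22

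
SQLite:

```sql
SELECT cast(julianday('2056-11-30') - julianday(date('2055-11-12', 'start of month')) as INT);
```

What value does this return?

`start of month` rewinds 2055-11-12 to 2055-11-01.
29 days remain in November 2055 after the 1st (30 − 1).
Full months from December 2055 through October 2056 contribute their day counts.
Then 30 days into November 2056.
Total: 29 + 31 + 31 + 29 + 31 + 30 + 31 + 30 + 31 + 31 + 30 + 31 + 30 = 395.

395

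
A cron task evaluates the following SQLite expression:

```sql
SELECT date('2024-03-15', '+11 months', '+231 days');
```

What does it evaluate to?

2025-10-04

Adding +11 months to 2024-03-15 gives 2025-02-15.
Applying '+231 days' to 2025-02-15: counting 231 days forward gives 2025-10-04.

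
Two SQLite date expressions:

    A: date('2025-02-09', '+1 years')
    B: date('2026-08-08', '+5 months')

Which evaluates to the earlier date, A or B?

A

A = 2026-02-09.
B = 2027-01-08.
A is earlier.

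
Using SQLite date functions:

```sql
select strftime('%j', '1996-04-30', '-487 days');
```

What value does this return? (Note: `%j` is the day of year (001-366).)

364

First apply '-487 days': 1996-04-30 → 1994-12-30.
Day-of-year for 1994-12-30: days since 1994-01-01 inclusive = 364, zero-padded to 364.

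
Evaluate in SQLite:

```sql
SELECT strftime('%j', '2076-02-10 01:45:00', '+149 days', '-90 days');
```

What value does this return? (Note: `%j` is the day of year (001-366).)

First apply '+149 days', '-90 days': 2076-02-10 01:45:00 → 2076-04-09 01:45:00.
Day-of-year for 2076-04-09: days since 2076-01-01 inclusive = 100, zero-padded to 100.

100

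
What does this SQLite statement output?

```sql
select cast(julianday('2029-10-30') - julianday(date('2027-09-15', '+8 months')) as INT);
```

533

Adding +8 months to 2027-09-15 gives 2028-05-15.
16 days remain in May 2028 after the 15th (31 − 15).
Full months from June 2028 through September 2029 contribute their day counts.
Then 30 days into October 2029.
Total: 16 + 30 + 31 + 31 + 30 + 31 + 30 + 31 + 31 + 28 + 31 + 30 + 31 + 30 + 31 + 31 + 30 + 30 = 533.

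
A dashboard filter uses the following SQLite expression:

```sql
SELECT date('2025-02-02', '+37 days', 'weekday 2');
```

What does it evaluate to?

February 2025 has 28 days; 26 remain after the 2nd, so 27 days reach 2025-03-01.
Advancing 10 more days within March lands on 2025-03-11.
`weekday 2` advances to the next Tuesday; 2025-03-11 is already a Tuesday, so it stays at 2025-03-11.

2025-03-11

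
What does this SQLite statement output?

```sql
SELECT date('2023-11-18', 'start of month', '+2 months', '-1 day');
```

`start of month` rewinds 2023-11-18 to 2023-11-01.
Adding +2 months to 2023-11-01 gives 2024-01-01.
Going back 1 day from 2024-01-01 reaches 2023-12-31 (last day of December, 31 days).

2023-12-31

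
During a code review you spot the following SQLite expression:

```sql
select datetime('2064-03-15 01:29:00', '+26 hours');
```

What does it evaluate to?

2064-03-16 03:29:00

+26 hours from 2064-03-15 01:29:00 is 2064-03-16 03:29:00 (crosses midnight).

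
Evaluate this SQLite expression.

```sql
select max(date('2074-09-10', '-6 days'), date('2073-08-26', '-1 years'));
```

date('2074-09-10', '-6 days') → 2074-09-04.
date('2073-08-26', '-1 years') → 2072-08-26.
Later of the two is 2074-09-04.

2074-09-04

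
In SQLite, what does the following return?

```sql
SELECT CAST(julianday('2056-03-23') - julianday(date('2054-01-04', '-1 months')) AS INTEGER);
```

Adding -1 month to 2054-01-04 gives 2053-12-04.
27 days remain in December 2053 after the 4th (31 − 4).
Full months from January 2054 through February 2056 contribute their day counts.
Then 23 days into March 2056.
Total: 27 + 31 + 28 + 31 + 30 + 31 + 30 + 31 + 31 + 30 + 31 + 30 + 31 + 31 + 28 + 31 + 30 + 31 + 30 + 31 + 31 + 30 + 31 + 30 + 31 + 31 + 29 + 23 = 840.

840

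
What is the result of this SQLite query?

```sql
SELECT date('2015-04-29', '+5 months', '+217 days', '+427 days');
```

Adding +5 months to 2015-04-29 gives 2015-09-29.
Applying '+217 days' to 2015-09-29: counting 217 days forward gives 2016-05-03.
Applying '+427 days' to 2016-05-03: counting 427 days forward gives 2017-07-04.

2017-07-04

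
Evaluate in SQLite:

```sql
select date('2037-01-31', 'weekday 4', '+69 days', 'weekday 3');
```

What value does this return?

`weekday 4` advances to the next Thursday; 2037-01-31 is a Saturday, so it moves forward to 2037-02-05.
Applying '+69 days' to 2037-02-05: counting 69 days forward gives 2037-04-15.
`weekday 3` advances to the next Wednesday; 2037-04-15 is already a Wednesday, so it stays at 2037-04-15.

2037-04-15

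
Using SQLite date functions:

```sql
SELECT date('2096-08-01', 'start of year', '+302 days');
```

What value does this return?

2096-10-29

`start of year` rewinds 2096-08-01 to 2096-01-01.
Applying '+302 days' to 2096-01-01: counting 302 days forward gives 2096-10-29.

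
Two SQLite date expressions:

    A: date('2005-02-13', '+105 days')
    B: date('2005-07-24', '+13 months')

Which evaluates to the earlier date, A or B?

A

A = 2005-05-29.
B = 2006-08-24.
A is earlier.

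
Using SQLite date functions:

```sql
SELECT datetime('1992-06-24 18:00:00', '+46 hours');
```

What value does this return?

+46 hours from 1992-06-24 18:00:00 is 1992-06-26 16:00:00 (crosses midnight).

1992-06-26 16:00:00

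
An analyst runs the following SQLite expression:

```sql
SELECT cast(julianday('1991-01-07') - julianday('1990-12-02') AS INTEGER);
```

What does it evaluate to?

36

29 days remain in December 1990 after the 2nd (31 − 2).
Then 7 days into January 1991.
Total: 29 + 7 = 36.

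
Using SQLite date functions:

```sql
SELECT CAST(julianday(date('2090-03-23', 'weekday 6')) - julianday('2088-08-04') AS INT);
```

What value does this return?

`weekday 6` advances to the next Saturday; 2090-03-23 is a Thursday, so it moves forward to 2090-03-25.
27 days remain in August 2088 after the 4th (31 − 4).
Full months from September 2088 through February 2090 contribute their day counts.
Then 25 days into March 2090.
Total: 27 + 30 + 31 + 30 + 31 + 31 + 28 + 31 + 30 + 31 + 30 + 31 + 31 + 30 + 31 + 30 + 31 + 31 + 28 + 25 = 598.

598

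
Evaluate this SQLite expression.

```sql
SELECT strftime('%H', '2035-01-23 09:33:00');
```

`%H` extracts the 2-digit hour (00-23): 09.

09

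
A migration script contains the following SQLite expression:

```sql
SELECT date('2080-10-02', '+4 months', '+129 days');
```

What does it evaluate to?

Adding +4 months to 2080-10-02 gives 2081-02-02.
Applying '+129 days' to 2081-02-02: counting 129 days forward gives 2081-06-11.

2081-06-11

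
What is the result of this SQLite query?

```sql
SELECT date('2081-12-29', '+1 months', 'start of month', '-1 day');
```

2081-12-31

Adding +1 month to 2081-12-29 gives 2082-01-29.
`start of month` rewinds 2082-01-29 to 2082-01-01.
Going back 1 day from 2082-01-01 reaches 2081-12-31 (last day of December, 31 days).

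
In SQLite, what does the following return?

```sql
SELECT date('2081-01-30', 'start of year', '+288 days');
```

2081-10-16

`start of year` rewinds 2081-01-30 to 2081-01-01.
Applying '+288 days' to 2081-01-01: counting 288 days forward gives 2081-10-16.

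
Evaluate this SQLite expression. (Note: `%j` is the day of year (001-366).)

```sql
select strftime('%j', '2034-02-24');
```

Day-of-year for 2034-02-24: days since 2034-01-01 inclusive = 55, zero-padded to 055.

055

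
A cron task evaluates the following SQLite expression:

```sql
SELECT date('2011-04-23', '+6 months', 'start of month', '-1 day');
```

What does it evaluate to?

2011-09-30

Adding +6 months to 2011-04-23 gives 2011-10-23.
`start of month` rewinds 2011-10-23 to 2011-10-01.
Going back 1 day from 2011-10-01 reaches 2011-09-30 (last day of September, 30 days).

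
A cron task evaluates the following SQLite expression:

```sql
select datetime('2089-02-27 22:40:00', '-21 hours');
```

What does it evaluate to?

-21 hours from 2089-02-27 22:40:00 is 2089-02-27 01:40:00.

2089-02-27 01:40:00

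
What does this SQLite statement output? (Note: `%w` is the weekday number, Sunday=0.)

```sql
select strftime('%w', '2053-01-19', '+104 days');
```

6

First apply '+104 days': 2053-01-19 → 2053-05-03.
2053-05-03 is a Saturday; with Sunday=0 that is 6.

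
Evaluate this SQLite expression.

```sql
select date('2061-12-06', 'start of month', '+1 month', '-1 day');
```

`start of month` rewinds 2061-12-06 to 2061-12-01.
Adding +1 month to 2061-12-01 gives 2062-01-01.
Going back 1 day from 2062-01-01 reaches 2061-12-31 (last day of December, 31 days).

2061-12-31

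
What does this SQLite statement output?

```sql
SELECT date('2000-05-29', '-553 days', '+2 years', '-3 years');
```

1997-11-23

Applying '-553 days' to 2000-05-29: counting 553 days back gives 1998-11-23.
Adding +2 years to 1998-11-23 gives 2000-11-23.
Adding -3 years to 2000-11-23 gives 1997-11-23.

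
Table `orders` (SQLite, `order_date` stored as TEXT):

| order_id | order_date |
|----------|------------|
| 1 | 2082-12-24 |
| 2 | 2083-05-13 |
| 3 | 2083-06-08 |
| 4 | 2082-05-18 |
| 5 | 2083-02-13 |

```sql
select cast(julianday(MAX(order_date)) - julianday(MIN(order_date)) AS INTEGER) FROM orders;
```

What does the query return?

MIN = 2082-05-18, MAX = 2083-06-08.
13 days remain in May 2082 after the 18th (31 − 18).
Full months from June 2082 through May 2083 contribute their day counts.
Then 8 days into June 2083.
Total: 13 + 30 + 31 + 31 + 30 + 31 + 30 + 31 + 31 + 28 + 31 + 30 + 31 + 8 = 386.

386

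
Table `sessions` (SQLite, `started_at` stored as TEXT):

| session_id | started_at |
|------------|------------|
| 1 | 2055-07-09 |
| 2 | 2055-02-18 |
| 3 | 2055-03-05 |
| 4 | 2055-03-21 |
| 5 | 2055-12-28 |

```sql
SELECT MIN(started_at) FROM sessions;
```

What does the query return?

2055-02-18

MIN over {2055-02-18, 2055-03-05, 2055-03-21, 2055-07-09, 2055-12-28}.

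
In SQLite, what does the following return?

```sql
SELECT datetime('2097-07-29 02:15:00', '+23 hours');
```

2097-07-30 01:15:00

+23 hours from 2097-07-29 02:15:00 is 2097-07-30 01:15:00 (crosses midnight).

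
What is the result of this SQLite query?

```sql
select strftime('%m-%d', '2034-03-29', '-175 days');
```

10-05

First apply '-175 days': 2034-03-29 → 2033-10-05.
`%m-%d` extracts the month-day: 10-05.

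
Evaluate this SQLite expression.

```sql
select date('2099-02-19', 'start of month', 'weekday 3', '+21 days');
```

`start of month` rewinds 2099-02-19 to 2099-02-01.
`weekday 3` advances to the next Wednesday; 2099-02-01 is a Sunday, so it moves forward to 2099-02-04.
Advancing 21 more days within February lands on 2099-02-25.

2099-02-25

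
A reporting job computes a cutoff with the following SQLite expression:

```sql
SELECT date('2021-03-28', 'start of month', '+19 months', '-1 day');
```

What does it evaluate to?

2022-09-30

`start of month` rewinds 2021-03-28 to 2021-03-01.
Adding +19 months to 2021-03-01 gives 2022-10-01.
Going back 1 day from 2022-10-01 reaches 2022-09-30 (last day of September, 30 days).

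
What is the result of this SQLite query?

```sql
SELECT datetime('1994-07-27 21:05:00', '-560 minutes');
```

560 minutes = 9h 20m; -560 minutes from 1994-07-27 21:05:00 is 1994-07-27 11:45:00.

1994-07-27 11:45:00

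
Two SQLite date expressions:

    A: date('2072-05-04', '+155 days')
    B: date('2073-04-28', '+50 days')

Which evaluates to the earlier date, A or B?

A

A = 2072-10-06.
B = 2073-06-17.
A is earlier.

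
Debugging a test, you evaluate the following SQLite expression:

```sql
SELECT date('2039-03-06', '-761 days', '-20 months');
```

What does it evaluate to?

2035-06-03

Applying '-761 days' to 2039-03-06: counting 761 days back gives 2037-02-03.
Adding -20 months to 2037-02-03 gives 2035-06-03.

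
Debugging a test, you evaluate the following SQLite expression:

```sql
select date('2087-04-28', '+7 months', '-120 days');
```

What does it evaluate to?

Adding +7 months to 2087-04-28 gives 2087-11-28.
Applying '-120 days' to 2087-11-28: counting 120 days back gives 2087-07-31.

2087-07-31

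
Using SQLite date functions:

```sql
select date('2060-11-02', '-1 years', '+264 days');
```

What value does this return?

2060-07-23

Adding -1 year to 2060-11-02 gives 2059-11-02.
Applying '+264 days' to 2059-11-02: counting 264 days forward gives 2060-07-23.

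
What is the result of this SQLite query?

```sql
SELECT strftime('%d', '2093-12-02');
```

02

`%d` extracts the 2-digit day of month: 02.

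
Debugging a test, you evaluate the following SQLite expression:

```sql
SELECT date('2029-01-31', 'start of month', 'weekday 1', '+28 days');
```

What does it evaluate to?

2029-01-29

`start of month` rewinds 2029-01-31 to 2029-01-01.
`weekday 1` advances to the next Monday; 2029-01-01 is already a Monday, so it stays at 2029-01-01.
Advancing 28 more days within January lands on 2029-01-29.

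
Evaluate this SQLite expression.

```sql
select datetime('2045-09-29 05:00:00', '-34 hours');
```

2045-09-27 19:00:00

-34 hours from 2045-09-29 05:00:00 is 2045-09-27 19:00:00 (crosses midnight).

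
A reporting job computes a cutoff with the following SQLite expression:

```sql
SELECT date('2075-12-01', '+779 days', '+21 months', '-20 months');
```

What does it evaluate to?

2078-02-18

Applying '+779 days' to 2075-12-01: counting 779 days forward gives 2078-01-18.
Adding +21 months to 2078-01-18 gives 2079-10-18.
Adding -20 months to 2079-10-18 gives 2078-02-18.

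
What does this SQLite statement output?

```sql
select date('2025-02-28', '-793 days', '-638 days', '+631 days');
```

2022-12-21

Applying '-793 days' to 2025-02-28: counting 793 days back gives 2022-12-28.
Applying '-638 days' to 2022-12-28: counting 638 days back gives 2021-03-30.
Applying '+631 days' to 2021-03-30: counting 631 days forward gives 2022-12-21.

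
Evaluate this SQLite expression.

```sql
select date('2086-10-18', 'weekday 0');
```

2086-10-20

`weekday 0` advances to the next Sunday; 2086-10-18 is a Friday, so it moves forward to 2086-10-20.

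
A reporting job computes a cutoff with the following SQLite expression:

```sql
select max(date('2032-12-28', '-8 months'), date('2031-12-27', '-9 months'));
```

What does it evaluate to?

date('2032-12-28', '-8 months') → 2032-04-28.
date('2031-12-27', '-9 months') → 2031-03-27.
Later of the two is 2032-04-28.

2032-04-28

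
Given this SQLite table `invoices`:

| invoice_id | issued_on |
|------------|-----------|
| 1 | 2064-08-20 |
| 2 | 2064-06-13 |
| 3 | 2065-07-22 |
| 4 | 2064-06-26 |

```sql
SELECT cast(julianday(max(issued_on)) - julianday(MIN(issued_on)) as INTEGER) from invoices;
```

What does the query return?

404

MIN = 2064-06-13, MAX = 2065-07-22.
17 days remain in June 2064 after the 13th (30 − 13).
Full months from July 2064 through June 2065 contribute their day counts.
Then 22 days into July 2065.
Total: 17 + 31 + 31 + 30 + 31 + 30 + 31 + 31 + 28 + 31 + 30 + 31 + 30 + 22 = 404.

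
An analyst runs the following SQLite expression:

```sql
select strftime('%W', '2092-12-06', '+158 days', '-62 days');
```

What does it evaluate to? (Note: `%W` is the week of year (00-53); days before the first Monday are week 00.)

First apply '+158 days', '-62 days': 2092-12-06 → 2093-03-12.
2093-03-12 is a Thursday. SQLite's %W counts Mondays since the year started; the result is 10.

10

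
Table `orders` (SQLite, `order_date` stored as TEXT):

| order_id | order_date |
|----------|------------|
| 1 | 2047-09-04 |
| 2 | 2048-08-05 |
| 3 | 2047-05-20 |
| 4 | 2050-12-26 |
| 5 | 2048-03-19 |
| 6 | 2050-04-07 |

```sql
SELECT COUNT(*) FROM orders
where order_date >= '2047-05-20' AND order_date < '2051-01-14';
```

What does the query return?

Rows in [2047-05-20, 2051-01-14): 2047-09-04, 2048-08-05, 2047-05-20, 2050-12-26, 2048-03-19, 2050-04-07 → 6 rows.

6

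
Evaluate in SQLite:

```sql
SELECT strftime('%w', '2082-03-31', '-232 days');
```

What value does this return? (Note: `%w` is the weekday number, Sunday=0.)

First apply '-232 days': 2082-03-31 → 2081-08-11.
2081-08-11 is a Monday; with Sunday=0 that is 1.

1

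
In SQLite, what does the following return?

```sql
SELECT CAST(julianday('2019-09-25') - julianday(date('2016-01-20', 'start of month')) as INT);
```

1363

`start of month` rewinds 2016-01-20 to 2016-01-01.
30 days remain in January 2016 after the 1st (31 − 1).
Full months from February 2016 through August 2019 contribute their day counts.
Then 25 days into September 2019.
Total: 30 + 29 + 31 + 30 + 31 + 30 + 31 + 31 + 30 + 31 + 30 + 31 + 31 + 28 + 31 + 30 + 31 + 30 + 31 + 31 + 30 + 31 + 30 + 31 + 31 + 28 + 31 + 30 + 31 + 30 + 31 + 31 + 30 + 31 + 30 + 31 + 31 + 28 + 31 + 30 + 31 + 30 + 31 + 31 + 25 = 1363.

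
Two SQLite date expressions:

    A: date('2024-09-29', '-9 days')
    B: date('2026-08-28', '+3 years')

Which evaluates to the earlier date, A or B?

A = 2024-09-20.
B = 2029-08-28.
A is earlier.

A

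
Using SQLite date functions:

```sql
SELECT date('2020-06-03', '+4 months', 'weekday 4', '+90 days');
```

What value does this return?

2021-01-06

Adding +4 months to 2020-06-03 gives 2020-10-03.
`weekday 4` advances to the next Thursday; 2020-10-03 is a Saturday, so it moves forward to 2020-10-08.
Applying '+90 days' to 2020-10-08: counting 90 days forward gives 2021-01-06.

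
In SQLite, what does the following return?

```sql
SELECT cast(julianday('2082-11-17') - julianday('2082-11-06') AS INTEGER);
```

11

Both dates are in November 2082: 17 − 6 = 11.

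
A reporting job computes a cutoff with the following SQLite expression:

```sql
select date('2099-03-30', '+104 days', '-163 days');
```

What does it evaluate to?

Applying '+104 days' to 2099-03-30: counting 104 days forward gives 2099-07-12.
Applying '-163 days' to 2099-07-12: counting 163 days back gives 2099-01-30.

2099-01-30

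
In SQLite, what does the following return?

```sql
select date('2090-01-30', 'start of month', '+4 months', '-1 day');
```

`start of month` rewinds 2090-01-30 to 2090-01-01.
Adding +4 months to 2090-01-01 gives 2090-05-01.
Going back 1 day from 2090-05-01 reaches 2090-04-30 (last day of April, 30 days).

2090-04-30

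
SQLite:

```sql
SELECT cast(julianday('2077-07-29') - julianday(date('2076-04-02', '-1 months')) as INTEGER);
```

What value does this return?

Adding -1 month to 2076-04-02 gives 2076-03-02.
29 days remain in March 2076 after the 2nd (31 − 2).
Full months from April 2076 through June 2077 contribute their day counts.
Then 29 days into July 2077.
Total: 29 + 30 + 31 + 30 + 31 + 31 + 30 + 31 + 30 + 31 + 31 + 28 + 31 + 30 + 31 + 30 + 29 = 514.

514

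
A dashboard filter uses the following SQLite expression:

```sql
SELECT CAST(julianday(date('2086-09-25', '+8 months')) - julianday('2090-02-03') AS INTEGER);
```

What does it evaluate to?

-985

Adding +8 months to 2086-09-25 gives 2087-05-25.
6 days remain in May 2087 after the 25th (31 − 25).
Full months from June 2087 through January 2090 contribute their day counts.
Then 3 days into February 2090.
Total: 6 + 30 + 31 + 31 + 30 + 31 + 30 + 31 + 31 + 29 + 31 + 30 + 31 + 30 + 31 + 31 + 30 + 31 + 30 + 31 + 31 + 28 + 31 + 30 + 31 + 30 + 31 + 31 + 30 + 31 + 30 + 31 + 31 + 3 = 985.
The subtraction is earlier − later, so the result is −985 → -985.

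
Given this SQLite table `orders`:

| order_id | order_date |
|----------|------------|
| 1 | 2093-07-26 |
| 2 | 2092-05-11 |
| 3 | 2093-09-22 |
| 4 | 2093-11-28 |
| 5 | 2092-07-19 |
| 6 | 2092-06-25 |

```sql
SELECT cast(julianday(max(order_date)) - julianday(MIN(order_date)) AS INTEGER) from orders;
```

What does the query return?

MIN = 2092-05-11, MAX = 2093-11-28.
20 days remain in May 2092 after the 11th (31 − 11).
Full months from June 2092 through October 2093 contribute their day counts.
Then 28 days into November 2093.
Total: 20 + 30 + 31 + 31 + 30 + 31 + 30 + 31 + 31 + 28 + 31 + 30 + 31 + 30 + 31 + 31 + 30 + 31 + 28 = 566.

566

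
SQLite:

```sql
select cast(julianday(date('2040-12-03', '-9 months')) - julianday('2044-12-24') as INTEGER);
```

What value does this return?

-1757

Adding -9 months to 2040-12-03 gives 2040-03-03.
28 days remain in March 2040 after the 3rd (31 − 3).
Full months from April 2040 through November 2044 contribute their day counts.
Then 24 days into December 2044.
Total: 28 + 30 + 31 + 30 + 31 + 31 + 30 + 31 + 30 + 31 + 31 + 28 + 31 + 30 + 31 + 30 + 31 + 31 + 30 + 31 + 30 + 31 + 31 + 28 + 31 + 30 + 31 + 30 + 31 + 31 + 30 + 31 + 30 + 31 + 31 + 28 + 31 + 30 + 31 + 30 + 31 + 31 + 30 + 31 + 30 + 31 + 31 + 29 + 31 + 30 + 31 + 30 + 31 + 31 + 30 + 31 + 30 + 24 = 1757.
The subtraction is earlier − later, so the result is −1757 → -1757.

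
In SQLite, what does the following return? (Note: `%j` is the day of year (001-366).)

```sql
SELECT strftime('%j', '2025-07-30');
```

Day-of-year for 2025-07-30: days since 2025-01-01 inclusive = 211, zero-padded to 211.

211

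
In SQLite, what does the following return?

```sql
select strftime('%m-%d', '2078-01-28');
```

01-28

`%m-%d` extracts the month-day: 01-28.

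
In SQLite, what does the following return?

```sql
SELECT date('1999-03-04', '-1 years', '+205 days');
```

Adding -1 year to 1999-03-04 gives 1998-03-04.
Applying '+205 days' to 1998-03-04: counting 205 days forward gives 1998-09-25.

1998-09-25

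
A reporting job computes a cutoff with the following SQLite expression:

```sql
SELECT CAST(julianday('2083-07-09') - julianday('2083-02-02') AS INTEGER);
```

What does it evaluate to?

157

26 days remain in February 2083 after the 2nd (28 − 2).
March 2083: 31 days.
April 2083: 30 days.
May 2083: 31 days.
June 2083: 30 days.
Then 9 days into July 2083.
Total: 26 + 31 + 30 + 31 + 30 + 9 = 157.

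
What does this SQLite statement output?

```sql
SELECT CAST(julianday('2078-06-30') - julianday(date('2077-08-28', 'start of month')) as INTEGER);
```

333

`start of month` rewinds 2077-08-28 to 2077-08-01.
30 days remain in August 2077 after the 1st (31 − 1).
Full months from September 2077 through May 2078 contribute their day counts.
Then 30 days into June 2078.
Total: 30 + 30 + 31 + 30 + 31 + 31 + 28 + 31 + 30 + 31 + 30 = 333.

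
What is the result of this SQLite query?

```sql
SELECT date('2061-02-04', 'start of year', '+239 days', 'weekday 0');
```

`start of year` rewinds 2061-02-04 to 2061-01-01.
Applying '+239 days' to 2061-01-01: counting 239 days forward gives 2061-08-28.
`weekday 0` advances to the next Sunday; 2061-08-28 is already a Sunday, so it stays at 2061-08-28.

2061-08-28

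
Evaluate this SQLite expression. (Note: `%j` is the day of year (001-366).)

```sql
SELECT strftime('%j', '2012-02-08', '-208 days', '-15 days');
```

First apply '-208 days', '-15 days': 2012-02-08 → 2011-06-30.
Day-of-year for 2011-06-30: days since 2011-01-01 inclusive = 181, zero-padded to 181.

181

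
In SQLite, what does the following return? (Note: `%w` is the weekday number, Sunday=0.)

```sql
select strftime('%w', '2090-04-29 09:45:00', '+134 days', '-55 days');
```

First apply '+134 days', '-55 days': 2090-04-29 09:45:00 → 2090-07-17 09:45:00.
2090-07-17 is a Monday; with Sunday=0 that is 1.

1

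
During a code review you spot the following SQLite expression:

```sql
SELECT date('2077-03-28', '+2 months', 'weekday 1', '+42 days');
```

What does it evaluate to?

Adding +2 months to 2077-03-28 gives 2077-05-28.
`weekday 1` advances to the next Monday; 2077-05-28 is a Friday, so it moves forward to 2077-05-31.
Applying '+42 days' to 2077-05-31: counting 42 days forward gives 2077-07-12.

2077-07-12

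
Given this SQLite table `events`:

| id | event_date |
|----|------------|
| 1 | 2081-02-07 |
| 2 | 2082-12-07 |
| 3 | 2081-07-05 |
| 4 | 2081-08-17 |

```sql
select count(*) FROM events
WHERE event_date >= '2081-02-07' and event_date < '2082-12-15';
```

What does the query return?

Rows in [2081-02-07, 2082-12-15): 2081-02-07, 2082-12-07, 2081-07-05, 2081-08-17 → 4 rows.

4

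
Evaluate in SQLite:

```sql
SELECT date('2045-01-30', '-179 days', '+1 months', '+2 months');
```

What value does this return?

2044-11-04

Applying '-179 days' to 2045-01-30: counting 179 days back gives 2044-08-04.
Adding +1 month to 2044-08-04 gives 2044-09-04.
Adding +2 months to 2044-09-04 gives 2044-11-04.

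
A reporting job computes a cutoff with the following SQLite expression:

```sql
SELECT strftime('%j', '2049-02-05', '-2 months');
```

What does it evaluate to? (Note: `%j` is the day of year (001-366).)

340

First apply '-2 months': 2049-02-05 → 2048-12-05.
Day-of-year for 2048-12-05: days since 2048-01-01 inclusive = 340, zero-padded to 340.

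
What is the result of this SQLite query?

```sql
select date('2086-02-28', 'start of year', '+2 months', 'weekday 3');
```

`start of year` rewinds 2086-02-28 to 2086-01-01.
Adding +2 months to 2086-01-01 gives 2086-03-01.
`weekday 3` advances to the next Wednesday; 2086-03-01 is a Friday, so it moves forward to 2086-03-06.

2086-03-06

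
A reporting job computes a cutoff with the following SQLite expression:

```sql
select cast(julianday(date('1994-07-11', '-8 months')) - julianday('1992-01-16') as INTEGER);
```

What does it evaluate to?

Adding -8 months to 1994-07-11 gives 1993-11-11.
15 days remain in January 1992 after the 16th (31 − 16).
Full months from February 1992 through October 1993 contribute their day counts.
Then 11 days into November 1993.
Total: 15 + 29 + 31 + 30 + 31 + 30 + 31 + 31 + 30 + 31 + 30 + 31 + 31 + 28 + 31 + 30 + 31 + 30 + 31 + 31 + 30 + 31 + 11 = 665.

665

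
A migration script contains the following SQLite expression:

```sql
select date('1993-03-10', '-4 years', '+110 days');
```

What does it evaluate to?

1989-06-28

Adding -4 years to 1993-03-10 gives 1989-03-10.
Applying '+110 days' to 1989-03-10: counting 110 days forward gives 1989-06-28.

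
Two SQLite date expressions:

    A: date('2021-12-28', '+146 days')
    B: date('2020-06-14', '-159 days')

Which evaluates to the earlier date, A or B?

B

A = 2022-05-23.
B = 2020-01-07.
B is earlier.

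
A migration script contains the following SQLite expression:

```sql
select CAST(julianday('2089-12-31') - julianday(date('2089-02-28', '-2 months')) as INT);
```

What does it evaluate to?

368

Adding -2 months to 2089-02-28 gives 2088-12-28.
3 days remain in December 2088 after the 28th (31 − 28).
Full months from January 2089 through November 2089 contribute their day counts.
Then 31 days into December 2089.
Total: 3 + 31 + 28 + 31 + 30 + 31 + 30 + 31 + 31 + 30 + 31 + 30 + 31 = 368.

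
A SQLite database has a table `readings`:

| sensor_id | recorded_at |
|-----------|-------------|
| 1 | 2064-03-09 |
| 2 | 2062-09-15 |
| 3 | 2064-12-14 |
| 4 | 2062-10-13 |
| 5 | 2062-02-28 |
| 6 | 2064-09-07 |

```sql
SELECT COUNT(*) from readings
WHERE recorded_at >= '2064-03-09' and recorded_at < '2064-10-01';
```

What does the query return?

2

Rows in [2064-03-09, 2064-10-01): 2064-03-09, 2064-09-07 → 2 rows.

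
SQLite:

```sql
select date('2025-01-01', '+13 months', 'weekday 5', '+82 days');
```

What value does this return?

2026-04-29

Adding +13 months to 2025-01-01 gives 2026-02-01.
`weekday 5` advances to the next Friday; 2026-02-01 is a Sunday, so it moves forward to 2026-02-06.
Applying '+82 days' to 2026-02-06: counting 82 days forward gives 2026-04-29.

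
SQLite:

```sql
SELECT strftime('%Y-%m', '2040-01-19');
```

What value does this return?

`%Y-%m` extracts the year-month: 2040-01.

2040-01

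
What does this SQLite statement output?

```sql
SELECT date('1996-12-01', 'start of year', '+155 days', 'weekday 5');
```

1996-06-07

`start of year` rewinds 1996-12-01 to 1996-01-01.
Applying '+155 days' to 1996-01-01: counting 155 days forward gives 1996-06-04.
`weekday 5` advances to the next Friday; 1996-06-04 is a Tuesday, so it moves forward to 1996-06-07.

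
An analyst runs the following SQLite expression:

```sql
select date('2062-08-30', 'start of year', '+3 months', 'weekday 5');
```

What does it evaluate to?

`start of year` rewinds 2062-08-30 to 2062-01-01.
Adding +3 months to 2062-01-01 gives 2062-04-01.
`weekday 5` advances to the next Friday; 2062-04-01 is a Saturday, so it moves forward to 2062-04-07.

2062-04-07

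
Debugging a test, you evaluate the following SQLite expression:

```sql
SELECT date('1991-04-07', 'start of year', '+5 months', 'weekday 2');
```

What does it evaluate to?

1991-06-04

`start of year` rewinds 1991-04-07 to 1991-01-01.
Adding +5 months to 1991-01-01 gives 1991-06-01.
`weekday 2` advances to the next Tuesday; 1991-06-01 is a Saturday, so it moves forward to 1991-06-04.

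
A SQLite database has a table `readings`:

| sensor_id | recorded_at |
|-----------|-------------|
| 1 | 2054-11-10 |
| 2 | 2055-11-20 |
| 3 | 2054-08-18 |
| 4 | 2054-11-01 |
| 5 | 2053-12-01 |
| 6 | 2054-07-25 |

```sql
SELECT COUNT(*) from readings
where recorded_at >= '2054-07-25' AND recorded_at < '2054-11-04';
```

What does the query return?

Rows in [2054-07-25, 2054-11-04): 2054-08-18, 2054-11-01, 2054-07-25 → 3 rows.

3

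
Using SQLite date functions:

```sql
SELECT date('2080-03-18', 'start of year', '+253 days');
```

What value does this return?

`start of year` rewinds 2080-03-18 to 2080-01-01.
Applying '+253 days' to 2080-01-01: counting 253 days forward gives 2080-09-10.

2080-09-10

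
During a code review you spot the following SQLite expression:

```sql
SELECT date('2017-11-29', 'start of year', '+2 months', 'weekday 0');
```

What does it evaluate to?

2017-03-05

`start of year` rewinds 2017-11-29 to 2017-01-01.
Adding +2 months to 2017-01-01 gives 2017-03-01.
`weekday 0` advances to the next Sunday; 2017-03-01 is a Wednesday, so it moves forward to 2017-03-05.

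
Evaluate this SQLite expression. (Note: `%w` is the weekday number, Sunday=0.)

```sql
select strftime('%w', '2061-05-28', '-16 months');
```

3

First apply '-16 months': 2061-05-28 → 2060-01-28.
2060-01-28 is a Wednesday; with Sunday=0 that is 3.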